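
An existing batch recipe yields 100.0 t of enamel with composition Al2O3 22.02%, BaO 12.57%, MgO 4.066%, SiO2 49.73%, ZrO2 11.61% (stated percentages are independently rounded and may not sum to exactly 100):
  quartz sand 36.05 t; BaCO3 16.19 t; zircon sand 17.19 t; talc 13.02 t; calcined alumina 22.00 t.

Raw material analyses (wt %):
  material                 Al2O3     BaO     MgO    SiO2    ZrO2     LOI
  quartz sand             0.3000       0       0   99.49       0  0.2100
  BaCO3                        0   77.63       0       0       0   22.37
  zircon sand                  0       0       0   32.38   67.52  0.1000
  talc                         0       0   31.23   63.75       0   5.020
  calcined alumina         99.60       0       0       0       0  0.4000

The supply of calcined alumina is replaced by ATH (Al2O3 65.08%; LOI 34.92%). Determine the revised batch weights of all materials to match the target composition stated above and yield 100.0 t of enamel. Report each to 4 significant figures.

Mid-chain values are shown rounded to 4 significant digits in the printout — all internal work holds exact precision at each step — each reported value is rounded a single time — the derived quantities (glass mass, the totals, the five compositions, yield, ignition loss) are computed using the weight values for 100.0 t of glass in full precision, exactly as shown in either problem or answer.
The oxide mass targets at 100.0 t enamel:
  Al2O3: 22.02% × 100.0 = 22.02 t
  BaO: 12.57% × 100.0 = 12.57 t
  MgO: 4.066% × 100.0 = 4.066 t
  SiO2: 49.73% × 100.0 = 49.73 t
  ZrO2: 11.61% × 100.0 = 11.61 t
Checking each oxide sum given the weights on record, per the basis as stated (sum by sum, the targets are met inside rounding margins):
  Al2O3: 36.05·0.003000 + 33.67·0.6508 = 22.02 t (target 22.02 t)
  BaO: 16.19·0.7763 = 12.57 t (target 12.57 t)
  MgO: 13.02·0.3123 = 4.066 t (target 4.066 t)
  SiO2: 36.05·0.9949 + 17.19·0.3238 + 13.02·0.6375 = 49.73 t (target 49.73 t)
  ZrO2: 17.19·0.6752 = 11.61 t (target 11.61 t)
Glass-mass sanity pass: batch total minus LOI = 99.99 t (the Σ of target masses is 100.0 t; with the basis standing at 100.0 t — gaps are rounding artifacts).
Whole-batch sum: Σ batch = 116.1 t; Σ batch·LOI gives LOI loss = 16.13 t; glass ÷ batch gives a yield of 86.11%.

Revised batch per 100.0 t enamel:
  quartz sand: 36.05 t
  BaCO3: 16.19 t
  zircon sand: 17.19 t
  talc: 13.02 t
  ATH: 33.67 t
Total batch = 116.1 t; LOI loss = 16.13 t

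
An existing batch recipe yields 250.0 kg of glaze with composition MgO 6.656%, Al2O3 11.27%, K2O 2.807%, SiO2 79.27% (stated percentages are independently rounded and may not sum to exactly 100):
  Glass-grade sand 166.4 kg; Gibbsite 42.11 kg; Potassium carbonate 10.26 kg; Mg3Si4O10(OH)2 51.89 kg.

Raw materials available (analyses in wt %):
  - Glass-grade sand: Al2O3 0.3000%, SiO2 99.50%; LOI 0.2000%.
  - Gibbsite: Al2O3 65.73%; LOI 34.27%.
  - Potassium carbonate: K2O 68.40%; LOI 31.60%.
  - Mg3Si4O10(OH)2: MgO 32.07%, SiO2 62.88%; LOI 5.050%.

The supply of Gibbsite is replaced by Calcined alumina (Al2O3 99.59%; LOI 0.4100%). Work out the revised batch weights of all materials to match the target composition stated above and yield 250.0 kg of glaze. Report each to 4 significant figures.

Revised batch per 250.0 kg glaze:
  Glass-grade sand: 166.4 kg
  Calcined alumina: 27.79 kg
  Potassium carbonate: 10.26 kg
  Mg3Si4O10(OH)2: 51.89 kg
Total batch = 256.3 kg; LOI loss = 6.309 kg

Mid-chain values appear rounded to 4 significant digits across the worked steps — every computation keeps exact precision from first step to last — each reported number includes exactly one rounding; all derived quantities (glass mass, the totals, four oxide percentages, the yield, LOI) are computed at full precision from the weighed amounts on 250.0 kg of glass as given in the question or the answer.
Target oxide masses per 250.0 kg glaze:
  MgO: 6.656% × 250.0 = 16.64 kg
  Al2O3: 11.27% × 250.0 = 28.18 kg
  K2O: 2.807% × 250.0 = 7.018 kg
  SiO2: 79.27% × 250.0 = 198.2 kg
Checking each oxide sum on the weights just shown, under the basis named above (each sum matches its target mass modulo rounding of the values):
  MgO: 51.89·0.3207 = 16.64 kg (target 16.64 kg)
  Al2O3: 166.4·0.003000 + 27.79·0.9959 = 28.18 kg (target 28.18 kg)
  K2O: 10.26·0.6840 = 7.018 kg (target 7.018 kg)
  SiO2: 166.4·0.9950 + 51.89·0.6288 = 198.2 kg (target 198.2 kg)
Glass-mass sanity pass: the batch minus its LOI: 250.0 kg (oxide target masses add up to 250.0 kg; stated basis 250.0 kg — rounding explains the deltas).
Batch total: Σ batch = 256.3 kg; LOI removed, Σ of batch·LOI: 6.309 kg; glass ÷ batch gives a yield of 97.54%.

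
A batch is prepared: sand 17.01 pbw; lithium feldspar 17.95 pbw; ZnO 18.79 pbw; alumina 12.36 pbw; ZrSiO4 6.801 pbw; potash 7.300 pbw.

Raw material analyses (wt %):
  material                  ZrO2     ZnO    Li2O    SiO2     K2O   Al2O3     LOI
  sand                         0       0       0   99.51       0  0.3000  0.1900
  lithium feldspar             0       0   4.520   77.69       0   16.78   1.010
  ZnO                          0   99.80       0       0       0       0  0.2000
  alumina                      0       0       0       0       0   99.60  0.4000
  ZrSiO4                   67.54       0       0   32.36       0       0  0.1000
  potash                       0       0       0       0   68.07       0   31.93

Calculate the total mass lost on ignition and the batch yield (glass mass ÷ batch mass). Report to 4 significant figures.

LOI loss = 2.638 pbw; glass = 77.57 pbw; yield = 96.71%

The working math maintains exact precision from first step to last; values along the way are displayed (rounded to 4 significant digits) on the page; every reported figure is rounded only once; derived quantities are re-derived from the batch weights for 77.57 pbw of glass in exact precision (totals, the six compositions, ignition loss, net glass mass, the yield), as quoted within the problem or the answer.
Each material's LOI contribution:
  sand: 17.01 × 0.001900 = 0.03232 pbw
  lithium feldspar: 17.95 × 0.01010 = 0.1813 pbw
  ZnO: 18.79 × 0.002000 = 0.03758 pbw
  alumina: 12.36 × 0.004000 = 0.04944 pbw
  ZrSiO4: 6.801 × 0.001000 = 0.006801 pbw
  potash: 7.300 × 0.3193 = 2.331 pbw
Total LOI = 2.638 pbw
Glass = batch − LOI = 80.21 − 2.638 = 77.57 pbw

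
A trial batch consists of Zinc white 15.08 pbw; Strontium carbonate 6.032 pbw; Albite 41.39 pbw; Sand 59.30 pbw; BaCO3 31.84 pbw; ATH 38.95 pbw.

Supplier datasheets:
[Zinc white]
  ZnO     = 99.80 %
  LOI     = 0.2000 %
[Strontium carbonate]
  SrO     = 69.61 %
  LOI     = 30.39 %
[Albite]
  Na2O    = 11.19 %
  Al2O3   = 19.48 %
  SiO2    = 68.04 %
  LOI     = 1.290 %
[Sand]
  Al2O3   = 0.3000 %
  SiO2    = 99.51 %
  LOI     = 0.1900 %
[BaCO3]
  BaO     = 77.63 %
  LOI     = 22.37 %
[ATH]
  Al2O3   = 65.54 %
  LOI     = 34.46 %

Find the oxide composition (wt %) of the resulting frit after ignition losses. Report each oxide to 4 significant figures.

Glass mass = 169.5 pbw (batch 192.6 − LOI 23.05).
Composition: SrO 2.477%, ZnO 8.877%, Na2O 2.732%, Al2O3 19.92%, BaO 14.58%, SiO2 51.42%

The whole derivation keeps exact precision from first step to last. Rounding to 4 significant figures extends to each mid-chain value as shown; each reported number receives exactly one rounding. The derived quantities are computed from the weighed amounts for 169.5 pbw of glass in full float precision (glass mass, six oxide percentages, yield, totals, LOI) exactly as shown in the question or the answer.
Oxide masses out of the charge:
  SrO: 6.032·0.6961 = 4.199 pbw
  ZnO: 15.08·0.9980 = 15.05 pbw
  Na2O: 41.39·0.1119 = 4.632 pbw
  Al2O3: 41.39·0.1948 + 59.30·0.003000 + 38.95·0.6554 = 33.77 pbw
  BaO: 31.84·0.7763 = 24.72 pbw
  SiO2: 41.39·0.6804 + 59.30·0.9951 = 87.17 pbw
LOI: 15.08·0.002000 + 6.032·0.3039 + 41.39·0.01290 + 59.30·0.001900 + 31.84·0.2237 + 38.95·0.3446 = 23.05 pbw
Glass mass = batch − LOI = 192.6 − 23.05 = 169.5 pbw (matching Σ of the oxides)
percent share: oxide ÷ glass, ×100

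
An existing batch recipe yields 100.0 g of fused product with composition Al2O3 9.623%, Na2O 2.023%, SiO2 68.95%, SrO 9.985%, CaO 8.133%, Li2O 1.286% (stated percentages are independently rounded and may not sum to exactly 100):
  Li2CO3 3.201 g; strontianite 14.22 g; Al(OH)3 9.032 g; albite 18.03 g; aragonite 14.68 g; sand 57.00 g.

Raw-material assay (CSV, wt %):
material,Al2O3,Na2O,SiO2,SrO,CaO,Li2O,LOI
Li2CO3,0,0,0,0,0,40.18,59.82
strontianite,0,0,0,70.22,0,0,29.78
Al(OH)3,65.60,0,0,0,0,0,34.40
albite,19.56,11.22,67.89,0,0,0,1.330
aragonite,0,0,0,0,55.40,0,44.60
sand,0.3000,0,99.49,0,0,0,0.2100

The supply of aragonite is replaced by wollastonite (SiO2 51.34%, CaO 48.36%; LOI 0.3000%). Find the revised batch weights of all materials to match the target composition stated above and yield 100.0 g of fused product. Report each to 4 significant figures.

Revised batch per 100.0 g fused product:
  Li2CO3: 3.201 g
  strontianite: 14.22 g
  Al(OH)3: 9.072 g
  albite: 18.03 g
  wollastonite: 16.82 g
  sand: 48.32 g
Total batch = 109.7 g; LOI loss = 9.662 g

Working values are printed rounded off to 4 significant figures across the worked steps. The working math runs at exact precision at every stage. Every reported number carries a single rounding — derived quantities (totals, the yield, glass mass, ignition loss, the six compositions) are re-derived from the weighed amounts at 100.0 g of glass at full float precision, precisely as stated by either problem or answer.
Oxide-by-oxide targets in 100.0 g fused product:
  Al2O3: 9.623% × 100.0 = 9.623 g
  Na2O: 2.023% × 100.0 = 2.023 g
  SiO2: 68.95% × 100.0 = 68.95 g
  SrO: 9.985% × 100.0 = 9.985 g
  CaO: 8.133% × 100.0 = 8.133 g
  Li2O: 1.286% × 100.0 = 1.286 g
A balance pass over the oxides, working from each reported weight, for the quoted basis mass (summed amounts equal target values modulo rounding of the values):
  Al2O3: 9.072·0.6560 + 18.03·0.1956 + 48.32·0.003000 = 9.623 g (target 9.623 g)
  Na2O: 18.03·0.1122 = 2.023 g (target 2.023 g)
  SiO2: 18.03·0.6789 + 16.82·0.5134 + 48.32·0.9949 = 68.95 g (target 68.95 g)
  SrO: 14.22·0.7022 = 9.985 g (target 9.985 g)
  CaO: 16.82·0.4836 = 8.134 g (target 8.133 g)
  Li2O: 3.201·0.4018 = 1.286 g (target 1.286 g)
Glass-mass closure: whole batch net of LOI = 100.0 g (the Σ of target masses is 100.0 g; with the basis standing at 100.0 g — differing by rounding only).
Batch total: Σ batch = 109.7 g; ignition loss, Σ(batch × LOI) = 9.662 g; yield = glass ÷ total batch = 91.19%.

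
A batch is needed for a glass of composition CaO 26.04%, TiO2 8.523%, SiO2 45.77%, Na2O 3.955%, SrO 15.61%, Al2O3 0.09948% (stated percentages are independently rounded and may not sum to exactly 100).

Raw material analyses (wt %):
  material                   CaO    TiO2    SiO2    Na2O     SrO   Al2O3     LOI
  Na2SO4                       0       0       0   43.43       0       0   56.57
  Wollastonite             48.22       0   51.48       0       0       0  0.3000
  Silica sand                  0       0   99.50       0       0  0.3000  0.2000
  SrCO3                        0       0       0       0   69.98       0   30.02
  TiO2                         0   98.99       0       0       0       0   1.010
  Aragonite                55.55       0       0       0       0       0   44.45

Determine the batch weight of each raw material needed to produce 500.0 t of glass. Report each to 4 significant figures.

Batch per 500.0 t glass:
  Na2SO4: 45.53 t
  Wollastonite: 124.1 t
  Silica sand: 165.8 t
  SrCO3: 111.5 t
  TiO2: 43.05 t
  Aragonite: 126.7 t
Total batch = 616.7 t; LOI loss = 116.7 t; yield = 81.08%

Each numeric step carries full float precision throughout. The intermediate values are rounded off to 4 significant figures as shown — a single rounding finalizes each reported value — the derived quantities (glass mass, ignition loss, the yield, the six compositions, totals) are rebuilt in full precision from the weighed amounts for 500.0 t of glass exactly as shown in the question or the answer.
The oxide mass targets at 500.0 t glass:
  CaO: 26.04% × 500.0 = 130.2 t
  TiO2: 8.523% × 500.0 = 42.62 t
  SiO2: 45.77% × 500.0 = 228.8 t
  Na2O: 3.955% × 500.0 = 19.77 t
  SrO: 15.61% × 500.0 = 78.05 t
  Al2O3: 0.09948% × 500.0 = 0.4974 t
A balance pass over the oxides, per the reported batch figures, versus the basis set out (sum by sum, the targets are met once rounding is allowed for):
  CaO: 124.1·0.4822 + 126.7·0.5555 = 130.2 t (target 130.2 t)
  TiO2: 43.05·0.9899 = 42.62 t (target 42.62 t)
  SiO2: 124.1·0.5148 + 165.8·0.9950 = 228.9 t (target 228.8 t)
  Na2O: 45.53·0.4343 = 19.77 t (target 19.77 t)
  SrO: 111.5·0.6998 = 78.03 t (target 78.05 t)
  Al2O3: 165.8·0.003000 = 0.4974 t (target 0.4974 t)
Glass mass check: total batch − LOI = 500.0 t (the Σ of target masses is 500.0 t; with the basis standing at 500.0 t — gaps are rounding artifacts).
Summing the batch: Σ batch = 616.7 t; ignition loss, Σ(batch × LOI) = 116.7 t; yield: glass divided by total = 81.08%.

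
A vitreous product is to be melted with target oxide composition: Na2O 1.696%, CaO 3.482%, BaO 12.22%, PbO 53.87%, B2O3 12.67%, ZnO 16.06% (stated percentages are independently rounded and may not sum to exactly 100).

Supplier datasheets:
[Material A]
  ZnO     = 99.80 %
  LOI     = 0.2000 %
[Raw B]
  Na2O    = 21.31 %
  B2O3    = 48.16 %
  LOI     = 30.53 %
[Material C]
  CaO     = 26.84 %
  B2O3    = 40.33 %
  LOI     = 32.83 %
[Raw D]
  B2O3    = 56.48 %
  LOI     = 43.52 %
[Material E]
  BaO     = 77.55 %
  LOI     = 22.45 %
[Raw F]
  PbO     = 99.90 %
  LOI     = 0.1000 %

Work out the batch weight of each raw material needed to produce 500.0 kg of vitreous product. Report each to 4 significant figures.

Values along the way are shown rounded off to 4 significant figures across the worked steps. All arithmetic runs at full precision at each step — each reported value undergoes a single rounding. All derived quantities, which include ignition loss, glass mass, the yield, the six compositions, the totals, are carried in full float precision, exactly as printed in question or answer, using the weight values per 500.0 kg of glass.
Target masses of each oxide per 500.0 kg vitreous product:
  Na2O: 1.696% × 500.0 = 8.480 kg
  CaO: 3.482% × 500.0 = 17.41 kg
  BaO: 12.22% × 500.0 = 61.10 kg
  PbO: 53.87% × 500.0 = 269.4 kg
  B2O3: 12.67% × 500.0 = 63.35 kg
  ZnO: 16.06% × 500.0 = 80.30 kg
Mass-balance tally per oxide per the reported batch figures, relative to the basis at hand (each sum matches its target mass modulo rounding of the values):
  Na2O: 39.79·0.2131 = 8.479 kg (target 8.480 kg)
  CaO: 64.87·0.2684 = 17.41 kg (target 17.41 kg)
  BaO: 78.79·0.7755 = 61.10 kg (target 61.10 kg)
  PbO: 269.6·0.9990 = 269.3 kg (target 269.4 kg)
  B2O3: 39.79·0.4816 + 64.87·0.4033 + 31.91·0.5648 = 63.35 kg (target 63.35 kg)
  ZnO: 80.46·0.9980 = 80.30 kg (target 80.30 kg)
Glass mass check: batch total minus LOI = 500.0 kg (per-oxide target masses sum to 500.0 kg; stated basis 500.0 kg — a pure rounding effect).
Total batch = Σ batch = 565.4 kg; ignition loss, Σ(batch × LOI) = 65.45 kg; yield, glass over the total, = 88.42%.

Batch per 500.0 kg vitreous product:
  Material A: 80.46 kg
  Raw B: 39.79 kg
  Material C: 64.87 kg
  Raw D: 31.91 kg
  Material E: 78.79 kg
  Raw F: 269.6 kg
Total batch = 565.4 kg; LOI loss = 65.45 kg; yield = 88.42%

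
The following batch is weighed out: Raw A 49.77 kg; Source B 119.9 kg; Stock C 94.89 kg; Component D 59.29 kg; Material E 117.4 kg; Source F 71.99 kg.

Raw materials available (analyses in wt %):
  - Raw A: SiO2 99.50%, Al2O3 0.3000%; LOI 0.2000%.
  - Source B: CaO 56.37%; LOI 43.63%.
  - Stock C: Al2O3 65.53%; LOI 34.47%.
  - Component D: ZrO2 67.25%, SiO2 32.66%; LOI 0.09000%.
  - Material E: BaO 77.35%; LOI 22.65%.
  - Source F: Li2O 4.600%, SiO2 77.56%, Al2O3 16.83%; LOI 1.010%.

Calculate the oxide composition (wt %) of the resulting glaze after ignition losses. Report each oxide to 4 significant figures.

Glass mass = 400.7 kg (batch 513.2 − LOI 112.5).
Composition: ZrO2 9.950%, Li2O 0.8263%, SiO2 31.12%, Al2O3 18.58%, BaO 22.66%, CaO 16.87%

The working math holds full precision from start to finish — the intermediate values are printed rounded to four significant figures across the worked steps. Every reported value is rounded just once; the derived quantities are re-derived starting from the weights per 400.7 kg of glass at full precision (yield, the totals, ignition loss, six oxide percentages, glass mass) as they appear in problem or answer.
What the batch supplies per oxide:
  ZrO2: 59.29·0.6725 = 39.87 kg
  Li2O: 71.99·0.04600 = 3.312 kg
  SiO2: 49.77·0.9950 + 59.29·0.3266 + 71.99·0.7756 = 124.7 kg
  Al2O3: 49.77·0.003000 + 94.89·0.6553 + 71.99·0.1683 = 74.45 kg
  BaO: 117.4·0.7735 = 90.81 kg
  CaO: 119.9·0.5637 = 67.59 kg
LOI: 49.77·0.002000 + 119.9·0.4363 + 94.89·0.3447 + 59.29·9.000e-04 + 117.4·0.2265 + 71.99·0.01010 = 112.5 kg
Net of LOI, the glass mass = 513.2 − 112.5 = 400.7 kg (= the summed oxide contributions)
percent share: oxide ÷ glass, ×100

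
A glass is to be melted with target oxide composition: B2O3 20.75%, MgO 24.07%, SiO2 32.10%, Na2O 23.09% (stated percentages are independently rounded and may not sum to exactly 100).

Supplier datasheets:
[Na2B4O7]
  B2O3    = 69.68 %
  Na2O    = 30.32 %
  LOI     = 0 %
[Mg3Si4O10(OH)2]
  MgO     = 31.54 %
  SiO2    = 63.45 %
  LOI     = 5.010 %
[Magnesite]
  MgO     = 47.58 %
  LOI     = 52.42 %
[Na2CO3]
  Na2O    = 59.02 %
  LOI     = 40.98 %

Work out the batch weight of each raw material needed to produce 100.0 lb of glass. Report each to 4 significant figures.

Batch per 100.0 lb glass:
  Na2B4O7: 29.78 lb
  Mg3Si4O10(OH)2: 50.59 lb
  Magnesite: 17.05 lb
  Na2CO3: 23.82 lb
Total batch = 121.2 lb; LOI loss = 21.23 lb; yield = 82.49%

The working math carries full precision at each step — in-progress results are displayed, rounded to 4 significant figures, within the worked lines — every reported figure receives exactly one rounding. The derived quantities, which include glass mass, four oxide percentages, yield, ignition loss, totals, are rebuilt at full precision, as set out in the problem or answer text, starting from the weights for 100.0 lb of glass.
Target masses of each oxide per 100.0 lb glass:
  B2O3: 20.75% × 100.0 = 20.75 lb
  MgO: 24.07% × 100.0 = 24.07 lb
  SiO2: 32.10% × 100.0 = 32.10 lb
  Na2O: 23.09% × 100.0 = 23.09 lb
Oxide-by-oxide audit given the weights on record, under the basis named above (summed amounts equal target values within answer rounding):
  B2O3: 29.78·0.6968 = 20.75 lb (target 20.75 lb)
  MgO: 50.59·0.3154 + 17.05·0.4758 = 24.07 lb (target 24.07 lb)
  SiO2: 50.59·0.6345 = 32.10 lb (target 32.10 lb)
  Na2O: 29.78·0.3032 + 23.82·0.5902 = 23.09 lb (target 23.09 lb)
The glass-mass cross-check: net batch after ignition = 100.0 lb (the targets, summed, come to 100.0 lb; the stated basis being 100.0 lb — rounding explains the deltas).
Adding the batch up: Σ batch = 121.2 lb; LOI removed, Σ of batch·LOI: 21.23 lb; yield, glass over the total, = 82.49%.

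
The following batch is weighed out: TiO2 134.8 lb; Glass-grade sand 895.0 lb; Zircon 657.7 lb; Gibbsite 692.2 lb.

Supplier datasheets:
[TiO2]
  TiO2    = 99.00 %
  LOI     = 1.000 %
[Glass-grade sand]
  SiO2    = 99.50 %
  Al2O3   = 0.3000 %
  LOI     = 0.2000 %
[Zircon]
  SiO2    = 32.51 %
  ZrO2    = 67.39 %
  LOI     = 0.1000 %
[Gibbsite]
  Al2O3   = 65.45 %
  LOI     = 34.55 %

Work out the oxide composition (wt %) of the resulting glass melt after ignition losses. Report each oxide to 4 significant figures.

Values along the way are displayed, rounded to four significant figures, on the page — full precision is kept at each step; every reported value is rounded just once. Derived quantities (four oxide percentages, ignition loss, yield, totals, glass mass) are computed from the weighed amounts for 2137 lb of glass at full precision, exactly as printed in the problem or answer text.
What the batch supplies per oxide:
  SiO2: 895.0·0.9950 + 657.7·0.3251 = 1104 lb
  ZrO2: 657.7·0.6739 = 443.2 lb
  TiO2: 134.8·0.9900 = 133.5 lb
  Al2O3: 895.0·0.003000 + 692.2·0.6545 = 455.7 lb
LOI: 134.8·0.01000 + 895.0·0.002000 + 657.7·0.001000 + 692.2·0.3455 = 243.0 lb
Net of LOI, the glass mass = 2380 − 243.0 = 2137 lb (equal to the oxide-mass sum)
percent by weight: oxide/glass ×100

Glass mass = 2137 lb (batch 2380 − LOI 243.0).
Composition: SiO2 51.68%, ZrO2 20.74%, TiO2 6.246%, Al2O3 21.33%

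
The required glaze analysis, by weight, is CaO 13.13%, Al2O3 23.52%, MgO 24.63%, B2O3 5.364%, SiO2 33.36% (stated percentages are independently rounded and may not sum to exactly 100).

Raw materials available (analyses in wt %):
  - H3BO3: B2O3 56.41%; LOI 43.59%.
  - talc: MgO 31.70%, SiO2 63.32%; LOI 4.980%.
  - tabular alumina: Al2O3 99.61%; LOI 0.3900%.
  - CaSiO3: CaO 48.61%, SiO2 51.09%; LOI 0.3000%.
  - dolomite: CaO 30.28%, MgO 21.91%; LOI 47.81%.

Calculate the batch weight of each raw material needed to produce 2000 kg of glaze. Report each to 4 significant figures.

Each numeric step carries full float precision at every stage; rounding to four significant digits applies to each intermediate as displayed — exactly one rounding goes into each reported value; derived quantities (glass mass, the five compositions, LOI, totals, yield) are carried in full precision starting from the weights for 2000 kg of glass, as set out in the problem or the answer.
Oxide-by-oxide targets in 2000 kg glaze:
  CaO: 13.13% × 2000 = 262.6 kg
  Al2O3: 23.52% × 2000 = 470.4 kg
  MgO: 24.63% × 2000 = 492.6 kg
  B2O3: 5.364% × 2000 = 107.3 kg
  SiO2: 33.36% × 2000 = 667.2 kg
Balance tally, oxide-wise, using the reported weights, against the basis in use (each sum matches its target mass once rounding is allowed for):
  CaO: 51.74·0.4861 + 784.2·0.3028 = 262.6 kg (target 262.6 kg)
  Al2O3: 472.2·0.9961 = 470.4 kg (target 470.4 kg)
  MgO: 1012·0.3170 + 784.2·0.2191 = 492.6 kg (target 492.6 kg)
  B2O3: 190.2·0.5641 = 107.3 kg (target 107.3 kg)
  SiO2: 1012·0.6332 + 51.74·0.5109 = 667.2 kg (target 667.2 kg)
Mass balance on the glass: net batch after ignition = 2000 kg (per-oxide target masses sum to 2000 kg; against the stated basis, 2000 kg — rounding explains the deltas).
Batch grand total — Σ batch = 2510 kg; LOI loss = Σ batch·LOI = 510.2 kg; glass ÷ batch gives a yield of 79.67%.

Batch per 2000 kg glaze:
  H3BO3: 190.2 kg
  talc: 1012 kg
  tabular alumina: 472.2 kg
  CaSiO3: 51.74 kg
  dolomite: 784.2 kg
Total batch = 2510 kg; LOI loss = 510.2 kg; yield = 79.67%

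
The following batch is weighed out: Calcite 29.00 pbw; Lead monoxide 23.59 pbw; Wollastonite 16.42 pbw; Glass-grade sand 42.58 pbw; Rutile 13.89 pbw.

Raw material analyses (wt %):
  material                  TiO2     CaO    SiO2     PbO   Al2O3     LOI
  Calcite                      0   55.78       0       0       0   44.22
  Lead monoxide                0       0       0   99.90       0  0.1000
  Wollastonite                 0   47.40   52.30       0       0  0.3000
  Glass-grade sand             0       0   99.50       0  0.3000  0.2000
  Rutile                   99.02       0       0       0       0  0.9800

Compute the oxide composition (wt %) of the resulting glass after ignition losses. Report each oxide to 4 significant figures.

Working values are displayed with 4-significant-figure rounding when written out; all arithmetic keeps exact precision from start to finish — each reported number includes exactly one rounding — derived quantities (five oxide percentages, LOI, yield, glass mass, the totals) are re-derived at exact precision using the weight values at 112.4 pbw of glass as given in question or answer.
Delivered oxide masses:
  TiO2: 13.89·0.9902 = 13.75 pbw
  CaO: 29.00·0.5578 + 16.42·0.4740 = 23.96 pbw
  SiO2: 16.42·0.5230 + 42.58·0.9950 = 50.95 pbw
  PbO: 23.59·0.9990 = 23.57 pbw
  Al2O3: 42.58·0.003000 = 0.1277 pbw
LOI: 29.00·0.4422 + 23.59·0.001000 + 16.42·0.003000 + 42.58·0.002000 + 13.89·0.009800 = 13.12 pbw
Net of LOI, the glass mass = 125.5 − 13.12 = 112.4 pbw (equal to the oxide-mass sum)
wt % = 100 × oxide mass / glass mass

Glass mass = 112.4 pbw (batch 125.5 − LOI 13.12).
Composition: TiO2 12.24%, CaO 21.32%, SiO2 45.35%, PbO 20.97%, Al2O3 0.1137%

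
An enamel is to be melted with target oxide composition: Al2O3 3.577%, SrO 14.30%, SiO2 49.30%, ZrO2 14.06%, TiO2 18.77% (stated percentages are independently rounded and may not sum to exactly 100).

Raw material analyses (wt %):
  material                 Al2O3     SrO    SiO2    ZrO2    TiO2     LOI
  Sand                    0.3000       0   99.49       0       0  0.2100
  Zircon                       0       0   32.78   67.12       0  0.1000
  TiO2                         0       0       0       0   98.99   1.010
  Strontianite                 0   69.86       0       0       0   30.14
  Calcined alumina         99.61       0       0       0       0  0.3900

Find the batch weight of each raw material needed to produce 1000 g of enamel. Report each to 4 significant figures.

Full precision is held in every operation. Working values appear, with 4-significant-figure rounding, between the steps — each reported figure is rounded only once — all derived quantities (the yield, totals, ignition loss, five oxide percentages, net glass mass) are recomputed from the batch weights for 1000 g of glass in full float precision as set out in question or answer.
The oxide mass targets at 1000 g enamel:
  Al2O3: 3.577% × 1000 = 35.77 g
  SrO: 14.30% × 1000 = 143.0 g
  SiO2: 49.30% × 1000 = 493.0 g
  ZrO2: 14.06% × 1000 = 140.6 g
  TiO2: 18.77% × 1000 = 187.7 g
Checking each oxide sum applying the batch weights above, under the basis named above (oxide sums agree with the targets up to rounding of the answer):
  Al2O3: 426.5·0.003000 + 34.63·0.9961 = 35.77 g (target 35.77 g)
  SrO: 204.7·0.6986 = 143.0 g (target 143.0 g)
  SiO2: 426.5·0.9949 + 209.5·0.3278 = 493.0 g (target 493.0 g)
  ZrO2: 209.5·0.6712 = 140.6 g (target 140.6 g)
  TiO2: 189.6·0.9899 = 187.7 g (target 187.7 g)
Consistency of the glass mass: the batch minus its LOI: 1000 g (targets for the oxides total 1000 g; versus the stated basis of 1000 g — deltas are rounding alone).
Adding the batch up: Σ batch = 1065 g; ignition loss, Σ(batch × LOI) = 64.85 g; yield, glass over the total, = 93.91%.

Batch per 1000 g enamel:
  Sand: 426.5 g
  Zircon: 209.5 g
  TiO2: 189.6 g
  Strontianite: 204.7 g
  Calcined alumina: 34.63 g
Total batch = 1065 g; LOI loss = 64.85 g; yield = 93.91%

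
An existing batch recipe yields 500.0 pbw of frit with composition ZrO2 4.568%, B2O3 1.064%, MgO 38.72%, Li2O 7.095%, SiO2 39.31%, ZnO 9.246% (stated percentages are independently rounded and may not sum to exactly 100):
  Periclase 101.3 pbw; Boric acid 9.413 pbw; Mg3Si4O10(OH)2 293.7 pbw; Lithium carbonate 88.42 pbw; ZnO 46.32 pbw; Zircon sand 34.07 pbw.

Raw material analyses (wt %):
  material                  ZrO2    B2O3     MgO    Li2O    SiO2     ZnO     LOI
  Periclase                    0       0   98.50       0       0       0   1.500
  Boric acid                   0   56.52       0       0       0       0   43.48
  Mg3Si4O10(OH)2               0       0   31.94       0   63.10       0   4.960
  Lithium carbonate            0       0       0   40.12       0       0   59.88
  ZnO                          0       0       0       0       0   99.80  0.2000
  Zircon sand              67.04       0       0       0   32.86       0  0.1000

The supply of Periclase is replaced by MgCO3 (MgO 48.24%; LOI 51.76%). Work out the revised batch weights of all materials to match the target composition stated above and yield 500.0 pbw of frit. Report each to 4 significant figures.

Revised batch per 500.0 pbw frit:
  MgCO3: 206.8 pbw
  Boric acid: 9.413 pbw
  Mg3Si4O10(OH)2: 293.7 pbw
  Lithium carbonate: 88.42 pbw
  ZnO: 46.32 pbw
  Zircon sand: 34.07 pbw
Total batch = 678.7 pbw; LOI loss = 178.8 pbw

The intermediate values are displayed, with 4-significant-digit rounding, at each printed step. The working math maintains exact precision from first step to last — a single rounding completes every reported result — derived quantities are recomputed in exact precision (LOI, the six compositions, totals, the yield, net glass mass) using the weight values on 500.0 pbw of glass, exactly as shown in the question or the answer.
Per-oxide target masses for 500.0 pbw frit:
  ZrO2: 4.568% × 500.0 = 22.84 pbw
  B2O3: 1.064% × 500.0 = 5.320 pbw
  MgO: 38.72% × 500.0 = 193.6 pbw
  Li2O: 7.095% × 500.0 = 35.48 pbw
  SiO2: 39.31% × 500.0 = 196.6 pbw
  ZnO: 9.246% × 500.0 = 46.23 pbw
Oxide-by-oxide audit working from each reported weight, on the stated basis (oxide sums agree with the targets exact up to rounding of places):
  ZrO2: 34.07·0.6704 = 22.84 pbw (target 22.84 pbw)
  B2O3: 9.413·0.5652 = 5.320 pbw (target 5.320 pbw)
  MgO: 206.8·0.4824 + 293.7·0.3194 = 193.6 pbw (target 193.6 pbw)
  Li2O: 88.42·0.4012 = 35.47 pbw (target 35.48 pbw)
  SiO2: 293.7·0.6310 + 34.07·0.3286 = 196.5 pbw (target 196.6 pbw)
  ZnO: 46.32·0.9980 = 46.23 pbw (target 46.23 pbw)
Auditing the glass mass value: net batch after ignition = 500.0 pbw (the targets, summed, come to 500.0 pbw; basis as stated: 500.0 pbw — any gap is answer rounding).
Batch grand total — Σ batch = 678.7 pbw; LOI removed, Σ of batch·LOI: 178.8 pbw; as yield: glass ÷ batch → 73.66%.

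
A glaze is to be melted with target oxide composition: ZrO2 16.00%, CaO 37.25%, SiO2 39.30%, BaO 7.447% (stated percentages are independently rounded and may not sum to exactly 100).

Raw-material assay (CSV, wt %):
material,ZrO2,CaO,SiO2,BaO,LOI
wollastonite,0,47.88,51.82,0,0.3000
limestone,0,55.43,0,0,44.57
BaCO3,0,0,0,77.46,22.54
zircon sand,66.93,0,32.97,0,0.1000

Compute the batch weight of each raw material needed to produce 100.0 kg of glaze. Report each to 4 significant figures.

Values along the way are displayed rounded to 4 significant figures; full precision is kept through the solve — every reported result undergoes a single rounding; the derived quantities (the yield, LOI, the four compositions, glass mass, totals) are computed in exact precision from the weighed amounts on 100.0 kg of glass, as set out in the question or the answer.
Target masses of each oxide per 100.0 kg glaze:
  ZrO2: 16.00% × 100.0 = 16.00 kg
  CaO: 37.25% × 100.0 = 37.25 kg
  SiO2: 39.30% × 100.0 = 39.30 kg
  BaO: 7.447% × 100.0 = 7.447 kg
Mass-balance tally per oxide with the batch weights as given, on the stated basis (every target is met by its sum inside rounding margins):
  ZrO2: 23.91·0.6693 = 16.00 kg (target 16.00 kg)
  CaO: 60.63·0.4788 + 14.83·0.5543 = 37.25 kg (target 37.25 kg)
  SiO2: 60.63·0.5182 + 23.91·0.3297 = 39.30 kg (target 39.30 kg)
  BaO: 9.614·0.7746 = 7.447 kg (target 7.447 kg)
Auditing the glass mass value: net batch after ignition = 100.0 kg (the Σ of target masses is 100.0 kg; against the stated basis, 100.0 kg — rounding explains the deltas).
Batch total: Σ batch = 109.0 kg; LOI removed, Σ of batch·LOI: 8.983 kg; yield: glass divided by total = 91.76%.

Batch per 100.0 kg glaze:
  wollastonite: 60.63 kg
  limestone: 14.83 kg
  BaCO3: 9.614 kg
  zircon sand: 23.91 kg
Total batch = 109.0 kg; LOI loss = 8.983 kg; yield = 91.76%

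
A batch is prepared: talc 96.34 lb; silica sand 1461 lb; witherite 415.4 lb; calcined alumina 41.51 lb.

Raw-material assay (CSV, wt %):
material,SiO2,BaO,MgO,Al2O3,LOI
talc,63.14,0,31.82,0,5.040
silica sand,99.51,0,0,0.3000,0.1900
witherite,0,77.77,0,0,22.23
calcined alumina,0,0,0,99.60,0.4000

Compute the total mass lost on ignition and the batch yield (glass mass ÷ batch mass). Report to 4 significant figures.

In-progress results are displayed, rounded to four significant digits, in the printout; the working math carries exact precision end to end — each reported value is rounded a single time — derived quantities, including LOI, yield, four oxide percentages, net glass mass, totals, are carried using the weight values for 1914 lb of glass at full precision, as set out in the problem or answer text.
Each material's LOI contribution:
  talc: 96.34 × 0.05040 = 4.856 lb
  silica sand: 1461 × 0.001900 = 2.776 lb
  witherite: 415.4 × 0.2223 = 92.34 lb
  calcined alumina: 41.51 × 0.004000 = 0.1660 lb
Total LOI = 100.1 lb
Glass = batch − LOI = 2014 − 100.1 = 1914 lb

LOI loss = 100.1 lb; glass = 1914 lb; yield = 95.03%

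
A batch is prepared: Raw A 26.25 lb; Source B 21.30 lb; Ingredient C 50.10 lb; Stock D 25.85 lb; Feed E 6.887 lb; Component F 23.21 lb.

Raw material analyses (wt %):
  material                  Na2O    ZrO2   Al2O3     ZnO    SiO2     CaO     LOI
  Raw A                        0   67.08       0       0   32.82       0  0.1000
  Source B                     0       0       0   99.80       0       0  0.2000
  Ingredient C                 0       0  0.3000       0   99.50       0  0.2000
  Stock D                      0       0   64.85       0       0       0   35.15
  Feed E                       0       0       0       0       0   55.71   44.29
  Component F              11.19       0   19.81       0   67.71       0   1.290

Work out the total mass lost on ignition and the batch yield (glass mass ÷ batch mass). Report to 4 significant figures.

Mid-chain values are displayed rounded to four significant figures in the printout; the working math carries full precision in every operation. Exactly one rounding goes into every reported result. The derived quantities, including the totals, yield, six oxide percentages, glass mass, ignition loss, are re-derived using the weight values for 141.0 lb of glass at full precision exactly as shown in the question or the answer.
Ignition loss by material:
  Raw A: 26.25 × 0.001000 = 0.02625 lb
  Source B: 21.30 × 0.002000 = 0.04260 lb
  Ingredient C: 50.10 × 0.002000 = 0.1002 lb
  Stock D: 25.85 × 0.3515 = 9.086 lb
  Feed E: 6.887 × 0.4429 = 3.050 lb
  Component F: 23.21 × 0.01290 = 0.2994 lb
Total LOI = 12.60 lb
Glass = batch − LOI = 153.6 − 12.60 = 141.0 lb

LOI loss = 12.60 lb; glass = 141.0 lb; yield = 91.79%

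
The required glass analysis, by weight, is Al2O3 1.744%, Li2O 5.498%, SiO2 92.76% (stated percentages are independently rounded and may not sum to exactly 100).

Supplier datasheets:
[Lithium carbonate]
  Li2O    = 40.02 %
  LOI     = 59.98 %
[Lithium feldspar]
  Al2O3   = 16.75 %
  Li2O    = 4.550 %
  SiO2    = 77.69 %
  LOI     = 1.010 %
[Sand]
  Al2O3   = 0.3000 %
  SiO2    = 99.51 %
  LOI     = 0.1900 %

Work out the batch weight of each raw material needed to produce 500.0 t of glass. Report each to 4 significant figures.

Batch per 500.0 t glass:
  Lithium carbonate: 63.65 t
  Lithium feldspar: 44.33 t
  Sand: 431.5 t
Total batch = 539.5 t; LOI loss = 39.44 t; yield = 92.69%

Every computation holds exact precision at all times. In-progress results appear, rounded to 4 significant digits, when written out — each reported number is rounded just once; the derived quantities are rebuilt at exact precision (glass mass, the totals, the yield, the three compositions, LOI) from the weighed amounts per 500.0 t of glass as they appear in question or answer.
Oxide mass targets, per 500.0 t glass:
  Al2O3: 1.744% × 500.0 = 8.720 t
  Li2O: 5.498% × 500.0 = 27.49 t
  SiO2: 92.76% × 500.0 = 463.8 t
Mass-balance tally per oxide using the reported weights, relative to the basis at hand (each sum matches its target mass within answer rounding):
  Al2O3: 44.33·0.1675 + 431.5·0.003000 = 8.720 t (target 8.720 t)
  Li2O: 63.65·0.4002 + 44.33·0.04550 = 27.49 t (target 27.49 t)
  SiO2: 44.33·0.7769 + 431.5·0.9951 = 463.8 t (target 463.8 t)
Glass mass check: batch Σ − ignition loss = 500.0 t (the Σ of target masses is 500.0 t; with the basis standing at 500.0 t — deltas are rounding alone).
Batch total: Σ batch = 539.5 t; LOI loss = Σ batch·LOI = 39.44 t; glass ÷ batch gives a yield of 92.69%.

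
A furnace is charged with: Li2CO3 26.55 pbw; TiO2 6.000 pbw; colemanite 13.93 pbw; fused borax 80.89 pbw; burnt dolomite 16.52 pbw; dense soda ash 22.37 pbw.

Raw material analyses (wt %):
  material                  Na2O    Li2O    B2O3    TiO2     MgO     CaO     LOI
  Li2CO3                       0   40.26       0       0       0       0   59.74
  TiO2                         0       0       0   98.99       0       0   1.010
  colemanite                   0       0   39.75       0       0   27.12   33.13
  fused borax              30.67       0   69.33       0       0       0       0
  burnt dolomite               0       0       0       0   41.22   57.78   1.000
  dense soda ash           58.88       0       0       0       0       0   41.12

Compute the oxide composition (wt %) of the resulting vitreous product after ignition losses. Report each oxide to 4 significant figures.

Glass mass = 136.4 pbw (batch 166.3 − LOI 29.90).
Composition: Na2O 27.85%, Li2O 7.839%, B2O3 45.19%, TiO2 4.356%, MgO 4.994%, CaO 9.771%

All internal work maintains full float precision at all times; intermediates appear, rounded to 4 significant digits, at each printed step. Every reported result is rounded only once. Derived quantities, including yield, the six compositions, glass mass, LOI, totals, are computed from the batch weights at 136.4 pbw of glass in full float precision exactly as printed in question or answer.
Mass of each oxide from the mix:
  Na2O: 80.89·0.3067 + 22.37·0.5888 = 37.98 pbw
  Li2O: 26.55·0.4026 = 10.69 pbw
  B2O3: 13.93·0.3975 + 80.89·0.6933 = 61.62 pbw
  TiO2: 6.000·0.9899 = 5.939 pbw
  MgO: 16.52·0.4122 = 6.810 pbw
  CaO: 13.93·0.2712 + 16.52·0.5778 = 13.32 pbw
LOI: 26.55·0.5974 + 6.000·0.01010 + 13.93·0.3313 + 16.52·0.01000 + 22.37·0.4112 = 29.90 pbw
Net of LOI, the glass mass = 166.3 − 29.90 = 136.4 pbw (the oxide masses sum to this)
wt %: oxide over glass, times 100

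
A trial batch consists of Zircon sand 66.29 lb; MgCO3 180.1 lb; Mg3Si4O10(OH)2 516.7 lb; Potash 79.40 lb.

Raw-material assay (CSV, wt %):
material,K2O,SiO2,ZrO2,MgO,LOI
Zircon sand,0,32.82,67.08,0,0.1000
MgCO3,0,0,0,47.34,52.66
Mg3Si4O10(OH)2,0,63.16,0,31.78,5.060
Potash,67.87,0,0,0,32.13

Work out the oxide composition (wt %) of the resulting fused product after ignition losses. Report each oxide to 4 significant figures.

All internal work keeps full float precision throughout. The intermediate values are shown, rounded to 4 significant digits, across the worked steps — a single rounding finalizes each reported number; the derived quantities (net glass mass, four oxide percentages, ignition loss, yield, the totals) are recomputed from the batch weights for 695.9 lb of glass in full float precision, as quoted within the problem or the answer.
Delivered oxide masses:
  K2O: 79.40·0.6787 = 53.89 lb
  SiO2: 66.29·0.3282 + 516.7·0.6316 = 348.1 lb
  ZrO2: 66.29·0.6708 = 44.47 lb
  MgO: 180.1·0.4734 + 516.7·0.3178 = 249.5 lb
LOI: 66.29·0.001000 + 180.1·0.5266 + 516.7·0.05060 + 79.40·0.3213 = 146.6 lb
Resulting glass, batch − LOI: 842.5 − 146.6 = 695.9 lb (equal to the oxide-mass sum)
each oxide over glass, ×100, is wt %

Glass mass = 695.9 lb (batch 842.5 − LOI 146.6).
Composition: K2O 7.743%, SiO2 50.02%, ZrO2 6.390%, MgO 35.85%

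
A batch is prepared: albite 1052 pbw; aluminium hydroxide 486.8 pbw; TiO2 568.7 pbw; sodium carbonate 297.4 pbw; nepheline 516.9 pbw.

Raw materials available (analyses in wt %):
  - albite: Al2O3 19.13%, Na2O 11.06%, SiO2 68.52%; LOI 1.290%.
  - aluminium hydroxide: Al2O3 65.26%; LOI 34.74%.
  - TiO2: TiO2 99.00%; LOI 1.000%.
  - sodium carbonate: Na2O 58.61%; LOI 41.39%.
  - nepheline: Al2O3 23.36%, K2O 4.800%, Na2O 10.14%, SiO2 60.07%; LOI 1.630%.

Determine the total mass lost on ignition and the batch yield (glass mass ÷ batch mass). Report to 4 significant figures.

LOI loss = 319.9 pbw; glass = 2602 pbw; yield = 89.05%

Full precision is kept in all steps — the intermediate values are displayed rounded to 4 significant digits in the working. Every reported number is rounded only once — all derived quantities, including totals, five oxide percentages, glass mass, yield, LOI, are computed from the batch weights at 2602 pbw of glass at exact precision, as given in question or answer.
Ignition loss by material:
  albite: 1052 × 0.01290 = 13.57 pbw
  aluminium hydroxide: 486.8 × 0.3474 = 169.1 pbw
  TiO2: 568.7 × 0.01000 = 5.687 pbw
  sodium carbonate: 297.4 × 0.4139 = 123.1 pbw
  nepheline: 516.9 × 0.01630 = 8.425 pbw
Total LOI = 319.9 pbw
Glass = batch − LOI = 2922 − 319.9 = 2602 pbw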